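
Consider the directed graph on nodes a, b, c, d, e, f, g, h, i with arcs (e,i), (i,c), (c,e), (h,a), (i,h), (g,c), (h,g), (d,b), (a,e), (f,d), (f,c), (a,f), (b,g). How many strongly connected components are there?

1

{a, b, c, d, e, f, g, h, i} are all mutually reachable — one SCC of size 9.
That gives 1 strongly connected component.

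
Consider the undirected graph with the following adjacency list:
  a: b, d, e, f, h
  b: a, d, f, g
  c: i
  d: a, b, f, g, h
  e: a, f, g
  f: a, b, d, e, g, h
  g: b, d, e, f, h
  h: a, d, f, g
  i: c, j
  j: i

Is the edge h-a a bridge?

No

After removing h-a, the path h-f-a still connects them, so the edge is not a bridge.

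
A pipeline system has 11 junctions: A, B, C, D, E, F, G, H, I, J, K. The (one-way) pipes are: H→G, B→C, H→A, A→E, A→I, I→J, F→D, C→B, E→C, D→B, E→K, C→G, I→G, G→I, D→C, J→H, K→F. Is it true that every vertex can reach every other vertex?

Yes

From A we can reach every vertex (A, B, C, D, E, F, G, H, I, J, K), and every vertex can reach A (A, B, C, D, E, F, G, H, I, J, K). So the whole graph is one strongly connected component.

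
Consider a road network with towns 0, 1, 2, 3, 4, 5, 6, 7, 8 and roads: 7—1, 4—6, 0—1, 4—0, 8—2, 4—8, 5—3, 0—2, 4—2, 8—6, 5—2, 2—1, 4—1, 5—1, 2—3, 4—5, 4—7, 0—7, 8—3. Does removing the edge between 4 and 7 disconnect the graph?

No

After removing 4—7, the path 4-0-7 still connects them, so the edge is not a bridge.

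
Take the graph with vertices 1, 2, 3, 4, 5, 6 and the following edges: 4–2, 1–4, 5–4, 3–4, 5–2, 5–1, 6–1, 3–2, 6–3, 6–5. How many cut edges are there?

0

The edges on the cycle 6-5-4-3-6 are not bridges since each lies on that cycle.
Every edge lies on some cycle, so there are no bridges.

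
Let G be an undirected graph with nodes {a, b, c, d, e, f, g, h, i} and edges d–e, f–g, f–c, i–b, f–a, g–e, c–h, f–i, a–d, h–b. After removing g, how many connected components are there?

1

With g gone, the remaining components are: {a, b, c, d, e, f, h, i}.
That is 1 component.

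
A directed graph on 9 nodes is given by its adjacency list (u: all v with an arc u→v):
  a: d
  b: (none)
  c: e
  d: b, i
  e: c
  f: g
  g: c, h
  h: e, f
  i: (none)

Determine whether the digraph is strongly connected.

There is no directed path from e to i, so the graph is not strongly connected.

No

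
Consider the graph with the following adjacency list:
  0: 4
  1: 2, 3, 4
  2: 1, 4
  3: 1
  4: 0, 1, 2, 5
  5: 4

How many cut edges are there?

3

The edges on the cycle 2-4-1-2 are not bridges since each lies on that cycle.
But removing 1-3 disconnects 1 from 3; removing 4-0 disconnects 4 from 0; removing 4-5 disconnects 4 from 5 — these are bridges.
That makes 3 bridges.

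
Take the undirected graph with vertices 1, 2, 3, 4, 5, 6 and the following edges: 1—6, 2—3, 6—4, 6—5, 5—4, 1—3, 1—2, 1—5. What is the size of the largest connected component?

6

Starting from 1 we can reach 1, 2, 3, 4, 5, 6. That is one component of size 6.
The largest has 6 vertices.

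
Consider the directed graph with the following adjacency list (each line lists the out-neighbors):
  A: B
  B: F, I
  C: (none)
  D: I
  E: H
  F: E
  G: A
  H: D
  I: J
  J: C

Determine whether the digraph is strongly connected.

There is no directed path from F to A, so the graph is not strongly connected.

No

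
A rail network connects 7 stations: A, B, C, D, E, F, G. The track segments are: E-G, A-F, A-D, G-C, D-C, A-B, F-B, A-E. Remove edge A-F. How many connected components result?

A and F are still connected via A-B-F, so the component count stays at 1.

1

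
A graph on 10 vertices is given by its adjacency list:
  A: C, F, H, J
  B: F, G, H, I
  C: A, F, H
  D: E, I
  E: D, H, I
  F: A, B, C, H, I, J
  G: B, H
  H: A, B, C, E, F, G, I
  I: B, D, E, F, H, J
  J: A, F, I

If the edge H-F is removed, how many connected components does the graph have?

1

H and F are still connected via H-I-F, so the component count stays at 1.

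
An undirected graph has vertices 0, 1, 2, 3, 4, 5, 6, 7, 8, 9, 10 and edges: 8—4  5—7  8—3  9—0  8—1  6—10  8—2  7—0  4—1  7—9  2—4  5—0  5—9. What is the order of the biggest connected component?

5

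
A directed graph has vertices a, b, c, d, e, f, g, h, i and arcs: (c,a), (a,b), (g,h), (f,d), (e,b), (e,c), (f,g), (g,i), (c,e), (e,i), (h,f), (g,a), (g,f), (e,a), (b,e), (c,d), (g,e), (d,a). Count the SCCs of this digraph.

3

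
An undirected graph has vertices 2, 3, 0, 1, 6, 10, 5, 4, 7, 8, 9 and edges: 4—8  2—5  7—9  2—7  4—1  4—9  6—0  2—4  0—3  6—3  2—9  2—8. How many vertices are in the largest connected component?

10 is isolated — a component by itself.
Starting from 0 we can reach 0, 3, 6. That is one component of size 3.
Starting from 1 we can reach 1, 2, 4, 5, 7, 8, 9. That is one component of size 7.
The largest has 7 vertices.

7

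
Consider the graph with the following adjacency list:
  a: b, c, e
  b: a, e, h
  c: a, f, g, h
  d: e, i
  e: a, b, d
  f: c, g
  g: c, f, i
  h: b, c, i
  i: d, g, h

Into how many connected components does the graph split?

Starting from a we can reach a, b, c, d, e, f, g, h, i. That is one component of size 9.
Total: 1 component.

1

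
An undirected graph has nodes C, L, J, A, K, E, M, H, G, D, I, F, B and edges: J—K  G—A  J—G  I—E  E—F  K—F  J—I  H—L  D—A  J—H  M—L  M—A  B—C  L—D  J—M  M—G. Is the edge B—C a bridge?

Yes

Removing B—C leaves no path between B and C: the component count goes from 2 to 3. So it is a bridge.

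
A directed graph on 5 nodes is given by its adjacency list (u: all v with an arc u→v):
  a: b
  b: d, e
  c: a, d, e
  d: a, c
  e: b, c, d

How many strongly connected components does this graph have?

1

{a, b, c, d, e} are all mutually reachable — one SCC of size 5.
That gives 1 strongly connected component.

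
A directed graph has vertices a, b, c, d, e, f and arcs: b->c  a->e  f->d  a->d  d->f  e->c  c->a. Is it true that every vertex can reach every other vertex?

No

There is no directed path from e to b, so the graph is not strongly connected.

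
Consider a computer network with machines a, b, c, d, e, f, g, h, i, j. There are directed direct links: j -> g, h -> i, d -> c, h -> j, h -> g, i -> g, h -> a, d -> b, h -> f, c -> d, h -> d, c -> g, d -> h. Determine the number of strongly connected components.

8

{c, d, h} are all mutually reachable — one SCC of size 3.
{b} is an SCC by itself.
{f} is an SCC by itself.
{e} is an SCC by itself.
{i} is an SCC by itself.
(and 3 more singleton SCCs)
That gives 8 strongly connected components.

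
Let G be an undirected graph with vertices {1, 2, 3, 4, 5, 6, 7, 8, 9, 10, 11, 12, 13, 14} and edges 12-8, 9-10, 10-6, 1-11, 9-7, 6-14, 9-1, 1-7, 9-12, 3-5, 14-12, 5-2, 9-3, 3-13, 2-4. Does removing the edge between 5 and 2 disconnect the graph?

Yes

Removing 5-2 leaves no path between 5 and 2: the component count goes from 1 to 2. So it is a bridge.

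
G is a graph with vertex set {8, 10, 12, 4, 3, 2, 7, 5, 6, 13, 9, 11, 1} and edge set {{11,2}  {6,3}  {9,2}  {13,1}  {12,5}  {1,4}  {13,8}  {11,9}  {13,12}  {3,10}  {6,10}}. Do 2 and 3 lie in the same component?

No

The component containing 2 is {2, 9, 11}, and 3 is not in it.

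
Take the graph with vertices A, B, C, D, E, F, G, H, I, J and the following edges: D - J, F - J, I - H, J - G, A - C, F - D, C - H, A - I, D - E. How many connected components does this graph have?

3

B is isolated — a component by itself.
Starting from A we can reach A, C, H, I. That is one component of size 4.
Starting from D we can reach D, E, F, G, J. That is one component of size 5.
Total: 3 components.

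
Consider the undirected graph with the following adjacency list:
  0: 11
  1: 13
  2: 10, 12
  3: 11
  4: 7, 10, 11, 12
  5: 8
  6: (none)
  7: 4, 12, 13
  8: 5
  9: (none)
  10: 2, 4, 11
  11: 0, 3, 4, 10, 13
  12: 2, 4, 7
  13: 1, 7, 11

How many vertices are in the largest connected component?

10

6 is isolated — a component by itself.
9 is isolated — a component by itself.
Starting from 5 we can reach 5, 8. That is one component of size 2.
Starting from 0 we can reach 0, 1, 2, 3, 4, 7, 10, 11, 12, 13. That is one component of size 10.
The largest has 10 vertices.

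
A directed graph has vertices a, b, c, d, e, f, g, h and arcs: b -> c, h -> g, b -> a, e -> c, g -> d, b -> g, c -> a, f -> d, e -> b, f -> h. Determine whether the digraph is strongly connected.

There is no directed path from g to e, so the graph is not strongly connected.

No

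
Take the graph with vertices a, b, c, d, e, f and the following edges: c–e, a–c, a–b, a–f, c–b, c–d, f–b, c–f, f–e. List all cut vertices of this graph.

c

Removing c increases the component count from 1 to 2, so c is a cut vertex.
By contrast removing f leaves 1 component; it is not a cut vertex. No other vertex is a cut vertex either.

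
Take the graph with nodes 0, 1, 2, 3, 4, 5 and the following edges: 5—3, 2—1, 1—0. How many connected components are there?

4 is isolated — a component by itself.
Starting from 3 we can reach 3, 5. That is one component of size 2.
Starting from 0 we can reach 0, 1, 2. That is one component of size 3.
Total: 3 components.

3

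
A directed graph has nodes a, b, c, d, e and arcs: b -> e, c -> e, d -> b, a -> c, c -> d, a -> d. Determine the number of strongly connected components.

{e} is an SCC by itself.
{c} is an SCC by itself.
{b} is an SCC by itself.
{d} is an SCC by itself.
{a} is an SCC by itself.
That gives 5 strongly connected components.

5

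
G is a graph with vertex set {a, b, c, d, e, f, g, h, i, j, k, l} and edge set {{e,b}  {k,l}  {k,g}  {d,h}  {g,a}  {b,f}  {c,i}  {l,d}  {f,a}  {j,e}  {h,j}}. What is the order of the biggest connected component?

Starting from c we can reach c, i. That is one component of size 2.
Starting from a we can reach a, b, d, e, f, g, h, j, k, l. That is one component of size 10.
The largest has 10 vertices.

10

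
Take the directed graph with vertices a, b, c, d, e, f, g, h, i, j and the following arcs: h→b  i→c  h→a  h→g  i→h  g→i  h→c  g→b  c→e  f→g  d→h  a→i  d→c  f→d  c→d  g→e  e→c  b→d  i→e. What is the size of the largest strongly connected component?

8

{a, b, c, d, e, g, h, i} are all mutually reachable — one SCC of size 8.
{f} is an SCC by itself.
{j} is an SCC by itself.
The largest has 8 vertices.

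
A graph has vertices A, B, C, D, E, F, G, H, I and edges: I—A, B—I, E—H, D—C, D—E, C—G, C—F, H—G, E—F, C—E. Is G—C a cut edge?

No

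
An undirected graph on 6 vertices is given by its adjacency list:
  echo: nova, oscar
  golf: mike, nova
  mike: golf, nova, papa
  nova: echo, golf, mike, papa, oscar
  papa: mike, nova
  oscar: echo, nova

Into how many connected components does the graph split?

1

Starting from echo we can reach echo, golf, mike, nova, papa, oscar. That is one component of size 6.
Total: 1 component.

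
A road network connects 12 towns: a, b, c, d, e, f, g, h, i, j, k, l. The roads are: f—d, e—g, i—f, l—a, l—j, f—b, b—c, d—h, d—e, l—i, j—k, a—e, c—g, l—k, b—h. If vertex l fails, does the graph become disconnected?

Yes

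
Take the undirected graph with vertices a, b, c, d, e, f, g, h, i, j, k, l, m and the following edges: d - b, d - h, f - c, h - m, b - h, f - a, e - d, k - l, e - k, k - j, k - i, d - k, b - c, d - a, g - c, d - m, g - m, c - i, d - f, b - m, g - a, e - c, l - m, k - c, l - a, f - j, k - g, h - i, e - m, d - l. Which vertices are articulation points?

none

Removing k, for instance, still leaves 1 component. No single vertex removal increases the component count — the graph has no articulation points.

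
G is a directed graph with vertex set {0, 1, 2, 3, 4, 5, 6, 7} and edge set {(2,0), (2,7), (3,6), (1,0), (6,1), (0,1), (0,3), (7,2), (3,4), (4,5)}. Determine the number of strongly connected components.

4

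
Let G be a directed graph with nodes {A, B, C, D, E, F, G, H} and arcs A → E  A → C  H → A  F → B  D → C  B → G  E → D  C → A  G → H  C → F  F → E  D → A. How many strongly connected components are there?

1

{A, B, C, D, E, F, G, H} are all mutually reachable — one SCC of size 8.
That gives 1 strongly connected component.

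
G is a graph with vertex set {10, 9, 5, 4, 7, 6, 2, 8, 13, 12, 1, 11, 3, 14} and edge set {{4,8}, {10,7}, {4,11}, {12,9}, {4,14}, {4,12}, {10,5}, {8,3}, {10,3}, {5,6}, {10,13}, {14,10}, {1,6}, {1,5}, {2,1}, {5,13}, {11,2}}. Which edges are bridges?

The edges on the cycle 4-11-2-1-6-5-10-14-4 are not bridges since each lies on that cycle.
But removing 4 - 12 disconnects 4 from 12; removing 9 - 12 disconnects 9 from 12; removing 7 - 10 disconnects 7 from 10 — these are bridges.

10-7, 12-4, 12-9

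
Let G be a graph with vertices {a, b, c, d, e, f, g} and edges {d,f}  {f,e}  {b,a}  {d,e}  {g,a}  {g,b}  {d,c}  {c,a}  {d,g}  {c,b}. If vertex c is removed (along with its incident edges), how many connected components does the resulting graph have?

With c gone, the remaining components are: {a, b, d, e, f, g}.
That is 1 component.

1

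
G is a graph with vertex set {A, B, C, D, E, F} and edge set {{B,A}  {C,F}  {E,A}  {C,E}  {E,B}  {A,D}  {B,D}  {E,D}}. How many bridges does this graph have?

The edges on the cycle E-B-D-E are not bridges since each lies on that cycle.
But removing C - E disconnects C from E; removing C - F disconnects C from F — these are bridges.
That makes 2 bridges.

2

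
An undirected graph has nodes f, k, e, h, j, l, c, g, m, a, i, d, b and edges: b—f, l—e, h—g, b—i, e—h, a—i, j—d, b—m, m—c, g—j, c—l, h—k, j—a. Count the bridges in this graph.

The edges on the cycle b-m-c-l-e-h-g-j-a-i-b are not bridges since each lies on that cycle.
But removing d—j disconnects d from j; removing k—h disconnects k from h; removing b—f disconnects b from f — these are bridges.
That makes 3 bridges.

3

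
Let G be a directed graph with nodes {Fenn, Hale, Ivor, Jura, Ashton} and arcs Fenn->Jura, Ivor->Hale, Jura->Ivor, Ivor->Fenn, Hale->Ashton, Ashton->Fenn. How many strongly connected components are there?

1

{Fenn, Hale, Ivor, Jura, Ashton} are all mutually reachable — one SCC of size 5.
That gives 1 strongly connected component.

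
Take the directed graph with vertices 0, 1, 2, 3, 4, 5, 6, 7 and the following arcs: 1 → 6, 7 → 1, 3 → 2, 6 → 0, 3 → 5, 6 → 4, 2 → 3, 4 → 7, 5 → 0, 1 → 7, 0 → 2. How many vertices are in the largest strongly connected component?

4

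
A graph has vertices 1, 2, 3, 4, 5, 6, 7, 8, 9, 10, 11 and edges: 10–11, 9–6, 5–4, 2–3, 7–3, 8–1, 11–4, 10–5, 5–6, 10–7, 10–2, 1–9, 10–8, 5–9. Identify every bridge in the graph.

The edges on the cycle 10-8-1-9-6-5-10 are not bridges since each lies on that cycle.
Every edge lies on some cycle, so there are no bridges.

none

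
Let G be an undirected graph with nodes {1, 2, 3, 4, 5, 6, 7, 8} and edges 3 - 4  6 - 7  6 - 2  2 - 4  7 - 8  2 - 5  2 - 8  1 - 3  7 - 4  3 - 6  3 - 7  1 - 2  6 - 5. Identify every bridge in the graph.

The edges on the cycle 3-6-7-3 are not bridges since each lies on that cycle.
Every edge lies on some cycle, so there are no bridges.

none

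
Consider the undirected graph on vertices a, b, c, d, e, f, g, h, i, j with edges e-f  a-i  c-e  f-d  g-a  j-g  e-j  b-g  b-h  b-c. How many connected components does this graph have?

1

Starting from a we can reach a, b, c, d, e, f, g, h, i, j. That is one component of size 10.
Total: 1 component.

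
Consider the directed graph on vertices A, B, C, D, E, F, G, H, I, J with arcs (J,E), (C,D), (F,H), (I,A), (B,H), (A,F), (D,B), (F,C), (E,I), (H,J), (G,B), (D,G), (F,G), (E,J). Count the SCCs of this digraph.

{A, B, C, D, E, F, G, H, I, J} are all mutually reachable — one SCC of size 10.
That gives 1 strongly connected component.

1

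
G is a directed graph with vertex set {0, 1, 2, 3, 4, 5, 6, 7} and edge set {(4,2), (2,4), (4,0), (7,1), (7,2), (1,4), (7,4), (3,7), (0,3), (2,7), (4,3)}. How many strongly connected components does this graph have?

3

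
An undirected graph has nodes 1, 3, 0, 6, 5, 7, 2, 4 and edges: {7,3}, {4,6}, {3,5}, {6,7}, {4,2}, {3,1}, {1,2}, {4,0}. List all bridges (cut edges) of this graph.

0-4, 3-5

The edges on the cycle 4-6-7-3-1-2-4 are not bridges since each lies on that cycle.
But removing 4–0 disconnects 4 from 0; removing 3–5 disconnects 3 from 5 — these are bridges.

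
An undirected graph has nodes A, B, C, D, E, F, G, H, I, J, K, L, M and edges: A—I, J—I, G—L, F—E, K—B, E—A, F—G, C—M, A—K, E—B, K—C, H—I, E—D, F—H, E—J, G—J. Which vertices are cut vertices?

Removing C increases the component count from 1 to 2, so C is a cut vertex.
Removing E increases the component count from 1 to 2, so E is a cut vertex.
Removing G increases the component count from 1 to 2, so G is a cut vertex.
Likewise K is a cut vertex.
By contrast removing A leaves 1 component; it is not a cut vertex. No other vertex is a cut vertex either.

C, E, G, K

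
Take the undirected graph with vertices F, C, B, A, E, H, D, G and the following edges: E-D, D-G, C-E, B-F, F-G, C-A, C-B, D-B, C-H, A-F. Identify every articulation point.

C

Removing C increases the component count from 1 to 2, so C is a cut vertex.
By contrast removing B leaves 1 component; it is not a cut vertex. No other vertex is a cut vertex either.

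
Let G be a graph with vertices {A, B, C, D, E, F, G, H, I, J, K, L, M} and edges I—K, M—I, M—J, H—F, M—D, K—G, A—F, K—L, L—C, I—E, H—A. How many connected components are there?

3

B is isolated — a component by itself.
Starting from A we can reach A, F, H. That is one component of size 3.
Starting from C we can reach C, D, E, G, I, J, K, L, M. That is one component of size 9.
Total: 3 components.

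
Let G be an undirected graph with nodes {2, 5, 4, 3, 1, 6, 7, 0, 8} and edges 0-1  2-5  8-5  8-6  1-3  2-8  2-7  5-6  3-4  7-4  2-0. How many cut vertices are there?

1

Removing 2 increases the component count from 1 to 2, so 2 is a cut vertex.
By contrast removing 8 leaves 1 component; it is not a cut vertex. No other vertex is a cut vertex either.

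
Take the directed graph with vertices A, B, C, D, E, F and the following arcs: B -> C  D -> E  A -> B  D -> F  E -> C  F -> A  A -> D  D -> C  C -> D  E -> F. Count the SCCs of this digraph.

1

{A, B, C, D, E, F} are all mutually reachable — one SCC of size 6.
That gives 1 strongly connected component.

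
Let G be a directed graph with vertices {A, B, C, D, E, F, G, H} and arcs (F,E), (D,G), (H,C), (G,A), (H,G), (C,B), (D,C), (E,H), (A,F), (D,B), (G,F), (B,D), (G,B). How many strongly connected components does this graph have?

1

{A, B, C, D, E, F, G, H} are all mutually reachable — one SCC of size 8.
That gives 1 strongly connected component.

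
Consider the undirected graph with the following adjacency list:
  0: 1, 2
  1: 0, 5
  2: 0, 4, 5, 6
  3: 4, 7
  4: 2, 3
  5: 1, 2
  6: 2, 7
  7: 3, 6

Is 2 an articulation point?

Deleting 2 raises the number of components from 1 to 2, so 2 is a cut vertex.

Yes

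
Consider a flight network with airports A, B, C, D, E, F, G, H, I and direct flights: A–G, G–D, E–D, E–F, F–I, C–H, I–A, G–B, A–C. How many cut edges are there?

3

The edges on the cycle E-F-I-A-G-D-E are not bridges since each lies on that cycle.
But removing G–B disconnects G from B; removing A–C disconnects A from C; removing H–C disconnects H from C — these are bridges.
That makes 3 bridges.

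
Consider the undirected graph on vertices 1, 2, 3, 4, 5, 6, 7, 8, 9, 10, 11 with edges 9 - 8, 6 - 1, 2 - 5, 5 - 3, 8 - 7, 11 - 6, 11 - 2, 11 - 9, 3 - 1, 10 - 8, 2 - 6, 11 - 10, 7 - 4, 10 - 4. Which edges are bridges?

none

The edges on the cycle 11-9-8-7-4-10-11 are not bridges since each lies on that cycle.
Every edge lies on some cycle, so there are no bridges.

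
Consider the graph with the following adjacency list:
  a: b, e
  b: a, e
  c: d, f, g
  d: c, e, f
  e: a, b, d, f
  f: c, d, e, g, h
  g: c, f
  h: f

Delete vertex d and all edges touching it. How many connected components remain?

With d gone, the remaining components are: {a, b, c, e, f, g, h}.
That is 1 component.

1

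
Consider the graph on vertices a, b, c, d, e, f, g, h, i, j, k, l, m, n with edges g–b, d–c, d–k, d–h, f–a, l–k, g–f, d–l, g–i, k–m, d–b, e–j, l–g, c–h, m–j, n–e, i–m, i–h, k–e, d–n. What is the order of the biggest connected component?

14

Starting from a we can reach a, b, c, d, e, f, g, h, i, j, k, l, m, n. That is one component of size 14.
The largest has 14 vertices.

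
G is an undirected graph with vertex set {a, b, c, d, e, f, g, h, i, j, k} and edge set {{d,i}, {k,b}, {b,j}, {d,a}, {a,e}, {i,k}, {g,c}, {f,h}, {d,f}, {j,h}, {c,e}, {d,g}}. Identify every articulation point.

Removing d increases the component count from 1 to 2, so d is a cut vertex.
By contrast removing h leaves 1 component; it is not a cut vertex. No other vertex is a cut vertex either.

d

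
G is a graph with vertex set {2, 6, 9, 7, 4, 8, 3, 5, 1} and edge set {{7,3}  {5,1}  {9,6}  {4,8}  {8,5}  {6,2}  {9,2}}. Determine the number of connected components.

Starting from 3 we can reach 3, 7. That is one component of size 2.
Starting from 2 we can reach 2, 6, 9. That is one component of size 3.
Starting from 1 we can reach 1, 4, 5, 8. That is one component of size 4.
Total: 3 components.

3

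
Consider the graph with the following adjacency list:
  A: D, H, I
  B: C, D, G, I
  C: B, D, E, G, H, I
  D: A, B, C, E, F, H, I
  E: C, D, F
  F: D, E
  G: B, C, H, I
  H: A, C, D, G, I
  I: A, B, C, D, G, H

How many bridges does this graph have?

0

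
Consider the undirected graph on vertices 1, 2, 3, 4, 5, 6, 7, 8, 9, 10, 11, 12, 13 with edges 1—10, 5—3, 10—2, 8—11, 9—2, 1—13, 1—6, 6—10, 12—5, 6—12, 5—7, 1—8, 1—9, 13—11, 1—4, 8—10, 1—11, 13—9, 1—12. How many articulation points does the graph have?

Removing 1 increases the component count from 1 to 2, so 1 is a cut vertex.
Removing 5 increases the component count from 1 to 3, so 5 is a cut vertex.
Removing 12 increases the component count from 1 to 2, so 12 is a cut vertex.
By contrast removing 9 leaves 1 component; it is not a cut vertex. No other vertex is a cut vertex either.

3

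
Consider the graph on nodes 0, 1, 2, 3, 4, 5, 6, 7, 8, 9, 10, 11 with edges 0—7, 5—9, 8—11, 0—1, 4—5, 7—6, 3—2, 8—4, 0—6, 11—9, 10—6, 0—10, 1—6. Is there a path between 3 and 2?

From 3 we can reach 2, 3, which includes 2.

Yes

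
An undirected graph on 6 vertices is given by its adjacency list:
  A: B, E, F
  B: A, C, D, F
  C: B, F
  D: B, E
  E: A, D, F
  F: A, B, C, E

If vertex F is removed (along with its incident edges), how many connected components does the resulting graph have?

1

With F gone, the remaining components are: {A, B, C, D, E}.
That is 1 component.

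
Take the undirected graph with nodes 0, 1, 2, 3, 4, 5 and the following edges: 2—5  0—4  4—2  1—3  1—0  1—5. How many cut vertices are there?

1

Removing 1 increases the component count from 1 to 2, so 1 is a cut vertex.
By contrast removing 4 leaves 1 component; it is not a cut vertex. No other vertex is a cut vertex either.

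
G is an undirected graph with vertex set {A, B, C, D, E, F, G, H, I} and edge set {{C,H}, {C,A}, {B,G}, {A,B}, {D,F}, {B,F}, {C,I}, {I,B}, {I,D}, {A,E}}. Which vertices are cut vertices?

A, B, C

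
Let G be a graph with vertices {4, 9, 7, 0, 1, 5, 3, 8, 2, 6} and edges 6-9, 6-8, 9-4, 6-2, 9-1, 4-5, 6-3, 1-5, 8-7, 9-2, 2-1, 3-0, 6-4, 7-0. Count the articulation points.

1

Removing 6 increases the component count from 1 to 2, so 6 is a cut vertex.
By contrast removing 9 leaves 1 component; it is not a cut vertex. No other vertex is a cut vertex either.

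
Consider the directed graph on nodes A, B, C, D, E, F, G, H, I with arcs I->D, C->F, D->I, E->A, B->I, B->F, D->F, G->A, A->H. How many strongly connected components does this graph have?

{D, I} are all mutually reachable — one SCC of size 2.
{H} is an SCC by itself.
{A} is an SCC by itself.
{G} is an SCC by itself.
{B} is an SCC by itself.
(and 3 more singleton SCCs)
That gives 8 strongly connected components.

8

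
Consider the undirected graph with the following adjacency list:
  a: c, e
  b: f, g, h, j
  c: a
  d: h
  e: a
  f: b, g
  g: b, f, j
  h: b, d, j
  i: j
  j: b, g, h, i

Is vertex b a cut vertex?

No

Deleting b leaves 2 components (was 2), so b is not a cut vertex.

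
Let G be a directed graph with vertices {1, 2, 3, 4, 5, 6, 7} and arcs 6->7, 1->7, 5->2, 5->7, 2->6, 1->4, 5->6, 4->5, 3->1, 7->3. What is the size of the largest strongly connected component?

7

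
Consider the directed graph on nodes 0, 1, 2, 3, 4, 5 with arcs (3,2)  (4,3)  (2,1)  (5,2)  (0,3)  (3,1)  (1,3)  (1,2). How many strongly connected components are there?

4

{1, 2, 3} are all mutually reachable — one SCC of size 3.
{5} is an SCC by itself.
{0} is an SCC by itself.
{4} is an SCC by itself.
That gives 4 strongly connected components.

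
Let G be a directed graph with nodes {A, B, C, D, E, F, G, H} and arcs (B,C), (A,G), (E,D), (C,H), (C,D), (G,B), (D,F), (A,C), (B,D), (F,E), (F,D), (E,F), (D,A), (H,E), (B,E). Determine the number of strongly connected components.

1

{A, B, C, D, E, F, G, H} are all mutually reachable — one SCC of size 8.
That gives 1 strongly connected component.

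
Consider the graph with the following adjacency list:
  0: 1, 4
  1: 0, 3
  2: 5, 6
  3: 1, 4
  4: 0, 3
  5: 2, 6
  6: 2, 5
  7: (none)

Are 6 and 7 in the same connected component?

No

The component containing 6 is {2, 5, 6}, and 7 is not in it.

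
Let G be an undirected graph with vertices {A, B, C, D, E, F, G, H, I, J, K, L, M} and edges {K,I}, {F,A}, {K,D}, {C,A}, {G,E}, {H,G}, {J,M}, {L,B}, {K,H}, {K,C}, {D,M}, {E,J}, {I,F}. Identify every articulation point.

Removing K increases the component count from 2 to 3, so K is a cut vertex.
By contrast removing J leaves 2 components; it is not a cut vertex. No other vertex is a cut vertex either.

K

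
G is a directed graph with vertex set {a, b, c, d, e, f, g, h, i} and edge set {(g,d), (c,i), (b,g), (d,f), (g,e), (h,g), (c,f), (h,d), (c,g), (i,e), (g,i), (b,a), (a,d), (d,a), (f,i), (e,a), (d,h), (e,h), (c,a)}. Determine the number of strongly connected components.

{a, d, e, f, g, h, i} are all mutually reachable — one SCC of size 7.
{c} is an SCC by itself.
{b} is an SCC by itself.
That gives 3 strongly connected components.

3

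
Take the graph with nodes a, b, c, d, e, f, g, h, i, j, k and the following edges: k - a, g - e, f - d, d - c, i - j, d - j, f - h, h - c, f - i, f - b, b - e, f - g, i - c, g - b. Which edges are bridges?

a-k

The edges on the cycle f-i-j-d-f are not bridges since each lies on that cycle.
But removing k - a disconnects k from a — this is a bridge.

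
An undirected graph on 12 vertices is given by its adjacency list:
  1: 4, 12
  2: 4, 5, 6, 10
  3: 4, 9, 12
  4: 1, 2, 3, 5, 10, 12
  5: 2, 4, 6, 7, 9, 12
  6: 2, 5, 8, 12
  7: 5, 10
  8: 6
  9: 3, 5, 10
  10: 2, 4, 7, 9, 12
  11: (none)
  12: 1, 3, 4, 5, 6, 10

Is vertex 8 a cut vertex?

No

Deleting 8 leaves 2 components (was 2), so 8 is not a cut vertex.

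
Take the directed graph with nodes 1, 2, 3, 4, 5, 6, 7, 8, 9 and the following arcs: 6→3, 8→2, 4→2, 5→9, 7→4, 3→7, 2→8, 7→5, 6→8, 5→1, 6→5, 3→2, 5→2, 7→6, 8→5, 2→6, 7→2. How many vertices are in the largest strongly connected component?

7

{2, 3, 4, 5, 6, 7, 8} are all mutually reachable — one SCC of size 7.
{1} is an SCC by itself.
{9} is an SCC by itself.
The largest has 7 vertices.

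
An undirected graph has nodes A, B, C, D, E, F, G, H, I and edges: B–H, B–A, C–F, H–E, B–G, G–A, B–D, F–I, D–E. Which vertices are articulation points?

B, F

Removing B increases the component count from 2 to 3, so B is a cut vertex.
Removing F increases the component count from 2 to 3, so F is a cut vertex.
By contrast removing D leaves 2 components; it is not a cut vertex. No other vertex is a cut vertex either.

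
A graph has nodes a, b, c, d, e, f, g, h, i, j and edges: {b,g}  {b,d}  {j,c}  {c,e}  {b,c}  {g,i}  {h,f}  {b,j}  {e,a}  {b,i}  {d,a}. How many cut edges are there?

The edges on the cycle b-g-i-b are not bridges since each lies on that cycle.
But removing h - f disconnects h from f — this is a bridge.

1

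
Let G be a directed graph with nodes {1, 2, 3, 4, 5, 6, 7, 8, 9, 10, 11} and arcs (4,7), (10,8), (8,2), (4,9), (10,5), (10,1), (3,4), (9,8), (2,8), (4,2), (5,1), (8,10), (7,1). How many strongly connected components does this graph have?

9

{2, 8, 10} are all mutually reachable — one SCC of size 3.
{11} is an SCC by itself.
{3} is an SCC by itself.
{1} is an SCC by itself.
{6} is an SCC by itself.
(and 4 more singleton SCCs)
That gives 9 strongly connected components.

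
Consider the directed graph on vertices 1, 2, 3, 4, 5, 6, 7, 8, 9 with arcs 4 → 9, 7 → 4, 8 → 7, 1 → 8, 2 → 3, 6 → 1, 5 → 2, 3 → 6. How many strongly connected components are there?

9

{7} is an SCC by itself.
{2} is an SCC by itself.
{9} is an SCC by itself.
{6} is an SCC by itself.
{8} is an SCC by itself.
(and 4 more singleton SCCs)
That gives 9 strongly connected components.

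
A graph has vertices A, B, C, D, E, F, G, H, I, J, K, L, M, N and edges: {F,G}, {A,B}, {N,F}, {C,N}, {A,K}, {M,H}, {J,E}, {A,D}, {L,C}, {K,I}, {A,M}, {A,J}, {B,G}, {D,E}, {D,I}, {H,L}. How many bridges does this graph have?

0

The edges on the cycle A-K-I-D-A are not bridges since each lies on that cycle.
Every edge lies on some cycle, so there are no bridges.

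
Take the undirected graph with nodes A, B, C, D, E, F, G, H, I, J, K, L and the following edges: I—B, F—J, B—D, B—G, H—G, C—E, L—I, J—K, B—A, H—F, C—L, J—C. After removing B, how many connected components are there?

3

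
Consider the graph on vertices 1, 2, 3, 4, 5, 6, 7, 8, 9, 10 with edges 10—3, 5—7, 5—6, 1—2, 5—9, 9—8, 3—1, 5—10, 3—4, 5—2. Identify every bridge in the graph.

The edges on the cycle 5-10-3-1-2-5 are not bridges since each lies on that cycle.
But removing 5—9 disconnects 5 from 9; removing 5—6 disconnects 5 from 6; removing 8—9 disconnects 8 from 9; removing 3—4 disconnects 3 from 4 — these are bridges.
In total 5 edges are bridges.

3-4, 5-6, 5-7, 5-9, 8-9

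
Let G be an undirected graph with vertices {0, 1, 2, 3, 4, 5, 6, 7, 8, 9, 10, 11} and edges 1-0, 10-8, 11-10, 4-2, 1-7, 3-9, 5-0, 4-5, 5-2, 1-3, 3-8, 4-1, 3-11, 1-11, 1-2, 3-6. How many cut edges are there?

The edges on the cycle 4-5-0-1-4 are not bridges since each lies on that cycle.
But removing 9-3 disconnects 9 from 3; removing 6-3 disconnects 6 from 3; removing 1-7 disconnects 1 from 7 — these are bridges.
That makes 3 bridges.

3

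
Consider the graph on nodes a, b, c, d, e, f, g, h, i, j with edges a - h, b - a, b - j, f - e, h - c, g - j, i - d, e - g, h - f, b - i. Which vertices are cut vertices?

Removing b increases the component count from 1 to 2, so b is a cut vertex.
Removing h increases the component count from 1 to 2, so h is a cut vertex.
Removing i increases the component count from 1 to 2, so i is a cut vertex.
By contrast removing e leaves 1 component; it is not a cut vertex. No other vertex is a cut vertex either.

b, h, i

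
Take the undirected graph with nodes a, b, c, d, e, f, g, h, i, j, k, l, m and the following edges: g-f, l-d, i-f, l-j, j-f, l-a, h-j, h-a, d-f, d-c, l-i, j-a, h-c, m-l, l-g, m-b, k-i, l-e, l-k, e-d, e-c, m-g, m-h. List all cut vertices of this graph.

m

Removing m increases the component count from 1 to 2, so m is a cut vertex.
By contrast removing l leaves 1 component; it is not a cut vertex. No other vertex is a cut vertex either.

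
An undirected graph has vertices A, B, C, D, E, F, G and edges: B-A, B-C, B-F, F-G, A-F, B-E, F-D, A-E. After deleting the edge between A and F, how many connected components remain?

1

A and F are still connected via A-B-F, so the component count stays at 1.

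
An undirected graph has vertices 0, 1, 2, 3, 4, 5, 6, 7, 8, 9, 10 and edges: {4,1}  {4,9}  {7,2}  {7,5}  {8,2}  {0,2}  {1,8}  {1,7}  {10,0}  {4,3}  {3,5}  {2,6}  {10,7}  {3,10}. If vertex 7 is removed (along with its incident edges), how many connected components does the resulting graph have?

1

With 7 gone, the remaining components are: {0, 1, 2, 3, 4, 5, 6, 8, 9, 10}.
That is 1 component.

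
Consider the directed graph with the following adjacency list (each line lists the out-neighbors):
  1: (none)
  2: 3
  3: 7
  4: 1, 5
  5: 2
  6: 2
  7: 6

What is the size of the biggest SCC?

{2, 3, 6, 7} are all mutually reachable — one SCC of size 4.
{1} is an SCC by itself.
{5} is an SCC by itself.
{4} is an SCC by itself.
The largest has 4 vertices.

4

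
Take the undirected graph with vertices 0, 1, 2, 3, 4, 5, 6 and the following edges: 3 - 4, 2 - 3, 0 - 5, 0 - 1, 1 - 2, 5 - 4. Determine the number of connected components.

2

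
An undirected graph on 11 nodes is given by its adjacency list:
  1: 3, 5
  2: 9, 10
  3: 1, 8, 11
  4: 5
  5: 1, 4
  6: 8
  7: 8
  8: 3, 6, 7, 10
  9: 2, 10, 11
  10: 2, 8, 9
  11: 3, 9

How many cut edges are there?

5

The edges on the cycle 3-8-10-9-11-3 are not bridges since each lies on that cycle.
But removing 4-5 disconnects 4 from 5; removing 8-7 disconnects 8 from 7; removing 8-6 disconnects 8 from 6; removing 3-1 disconnects 3 from 1 — these are bridges.
In total 5 edges are bridges.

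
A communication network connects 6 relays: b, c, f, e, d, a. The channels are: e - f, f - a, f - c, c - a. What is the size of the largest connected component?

4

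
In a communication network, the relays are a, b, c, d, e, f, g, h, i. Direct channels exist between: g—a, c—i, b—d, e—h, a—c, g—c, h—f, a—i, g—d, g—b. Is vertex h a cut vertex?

Yes

Deleting h raises the number of components from 2 to 3, so h is a cut vertex.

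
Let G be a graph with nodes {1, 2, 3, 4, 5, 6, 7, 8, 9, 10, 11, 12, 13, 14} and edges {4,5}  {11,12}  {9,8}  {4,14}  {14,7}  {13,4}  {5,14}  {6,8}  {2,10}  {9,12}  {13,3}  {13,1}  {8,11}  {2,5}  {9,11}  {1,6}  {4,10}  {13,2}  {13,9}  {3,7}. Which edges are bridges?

The edges on the cycle 13-1-6-8-11-12-9-13 are not bridges since each lies on that cycle.
Every edge lies on some cycle, so there are no bridges.

none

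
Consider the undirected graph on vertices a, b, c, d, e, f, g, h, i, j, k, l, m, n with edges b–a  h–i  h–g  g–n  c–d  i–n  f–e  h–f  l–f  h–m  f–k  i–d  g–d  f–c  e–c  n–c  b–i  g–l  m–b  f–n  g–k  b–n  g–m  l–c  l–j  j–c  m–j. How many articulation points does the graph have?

1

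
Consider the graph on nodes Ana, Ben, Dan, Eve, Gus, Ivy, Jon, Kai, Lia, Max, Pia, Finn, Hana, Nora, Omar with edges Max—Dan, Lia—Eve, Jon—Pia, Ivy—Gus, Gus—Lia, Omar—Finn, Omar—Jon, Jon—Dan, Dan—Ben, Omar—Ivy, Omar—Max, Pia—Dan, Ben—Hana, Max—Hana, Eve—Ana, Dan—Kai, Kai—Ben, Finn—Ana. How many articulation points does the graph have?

Removing Omar increases the component count from 2 to 3, so Omar is a cut vertex.
By contrast removing Jon leaves 2 components; it is not a cut vertex. No other vertex is a cut vertex either.

1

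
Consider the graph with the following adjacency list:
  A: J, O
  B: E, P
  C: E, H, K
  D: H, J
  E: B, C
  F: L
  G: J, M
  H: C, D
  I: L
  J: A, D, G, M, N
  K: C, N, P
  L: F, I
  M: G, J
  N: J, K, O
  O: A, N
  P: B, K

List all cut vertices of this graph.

Removing J increases the component count from 2 to 3, so J is a cut vertex.
Removing L increases the component count from 2 to 3, so L is a cut vertex.
By contrast removing B leaves 2 components; it is not a cut vertex. No other vertex is a cut vertex either.

J, L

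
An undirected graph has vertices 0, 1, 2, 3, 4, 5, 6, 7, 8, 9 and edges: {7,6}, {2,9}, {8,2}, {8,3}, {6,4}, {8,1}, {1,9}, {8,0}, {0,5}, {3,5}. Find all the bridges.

4-6, 6-7

The edges on the cycle 8-1-9-2-8 are not bridges since each lies on that cycle.
But removing 6 - 4 disconnects 6 from 4; removing 6 - 7 disconnects 6 from 7 — these are bridges.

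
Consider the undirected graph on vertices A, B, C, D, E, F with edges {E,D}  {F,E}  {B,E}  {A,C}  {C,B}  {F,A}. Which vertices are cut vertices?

Removing E increases the component count from 1 to 2, so E is a cut vertex.
By contrast removing D leaves 1 component; it is not a cut vertex. No other vertex is a cut vertex either.

E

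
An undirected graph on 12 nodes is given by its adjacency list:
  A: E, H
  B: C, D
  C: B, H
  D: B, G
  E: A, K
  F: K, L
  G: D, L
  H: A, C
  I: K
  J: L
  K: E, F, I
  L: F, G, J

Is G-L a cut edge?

After removing G-L, the path G-D-B-C-H-A-E-K-F-L still connects them, so the edge is not a bridge.

No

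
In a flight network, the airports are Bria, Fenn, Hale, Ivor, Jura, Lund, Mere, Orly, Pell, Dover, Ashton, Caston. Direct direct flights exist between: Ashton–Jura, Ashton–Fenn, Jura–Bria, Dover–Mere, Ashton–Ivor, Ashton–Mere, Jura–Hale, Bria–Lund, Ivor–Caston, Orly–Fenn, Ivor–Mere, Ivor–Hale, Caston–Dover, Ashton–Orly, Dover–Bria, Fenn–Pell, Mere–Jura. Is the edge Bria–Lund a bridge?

Yes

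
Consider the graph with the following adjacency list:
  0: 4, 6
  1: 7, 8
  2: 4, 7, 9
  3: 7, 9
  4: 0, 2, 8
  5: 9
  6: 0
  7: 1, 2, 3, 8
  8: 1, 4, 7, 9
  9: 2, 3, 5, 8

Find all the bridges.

The edges on the cycle 8-9-3-7-1-8 are not bridges since each lies on that cycle.
But removing 9-5 disconnects 9 from 5; removing 6-0 disconnects 6 from 0; removing 4-0 disconnects 4 from 0 — these are bridges.

0-4, 0-6, 5-9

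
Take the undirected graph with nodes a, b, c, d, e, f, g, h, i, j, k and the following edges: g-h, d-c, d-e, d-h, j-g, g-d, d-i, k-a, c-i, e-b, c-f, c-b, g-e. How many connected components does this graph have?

Starting from a we can reach a, k. That is one component of size 2.
Starting from b we can reach b, c, d, e, f, g, h, i, j. That is one component of size 9.
Total: 2 components.

2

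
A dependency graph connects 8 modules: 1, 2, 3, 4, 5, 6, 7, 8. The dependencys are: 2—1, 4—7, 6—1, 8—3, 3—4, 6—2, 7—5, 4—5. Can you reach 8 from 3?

From 3 we can reach 3, 4, 5, 7, 8, which includes 8.

Yes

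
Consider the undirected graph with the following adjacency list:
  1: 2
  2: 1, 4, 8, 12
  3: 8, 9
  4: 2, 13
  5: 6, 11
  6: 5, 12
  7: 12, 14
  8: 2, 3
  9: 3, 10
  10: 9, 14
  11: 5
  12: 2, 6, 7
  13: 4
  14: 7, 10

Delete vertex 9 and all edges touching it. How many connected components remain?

1

With 9 gone, the remaining components are: {1, 2, 3, 4, 5, 6, 7, 8, 10, 11, 12, 13, 14}.
That is 1 component.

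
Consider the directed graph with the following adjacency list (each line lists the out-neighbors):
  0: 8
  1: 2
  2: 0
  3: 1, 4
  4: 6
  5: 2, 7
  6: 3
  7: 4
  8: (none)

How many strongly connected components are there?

7

{3, 4, 6} are all mutually reachable — one SCC of size 3.
{8} is an SCC by itself.
{0} is an SCC by itself.
{2} is an SCC by itself.
{1} is an SCC by itself.
(and 2 more singleton SCCs)
That gives 7 strongly connected components.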